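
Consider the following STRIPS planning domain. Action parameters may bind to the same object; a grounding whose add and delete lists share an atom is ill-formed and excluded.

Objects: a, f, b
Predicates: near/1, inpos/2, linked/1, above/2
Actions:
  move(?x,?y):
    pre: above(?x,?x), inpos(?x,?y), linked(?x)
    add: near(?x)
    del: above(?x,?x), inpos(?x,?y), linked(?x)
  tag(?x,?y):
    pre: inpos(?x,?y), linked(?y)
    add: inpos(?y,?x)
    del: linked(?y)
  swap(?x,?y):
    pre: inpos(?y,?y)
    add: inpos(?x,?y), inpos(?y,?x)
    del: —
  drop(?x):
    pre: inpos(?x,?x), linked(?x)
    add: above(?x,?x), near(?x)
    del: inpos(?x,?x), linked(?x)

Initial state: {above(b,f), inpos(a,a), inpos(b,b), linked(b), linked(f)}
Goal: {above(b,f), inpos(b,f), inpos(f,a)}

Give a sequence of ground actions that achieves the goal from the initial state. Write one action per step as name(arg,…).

swap(f,a); swap(f,b)

1. swap(f,a)  →  {above(b,f), inpos(a,a), inpos(a,f), inpos(b,b), inpos(f,a), linked(b), linked(f)}
2. swap(f,b)  →  {above(b,f), inpos(a,a), inpos(a,f), inpos(b,b), inpos(b,f), inpos(f,a), inpos(f,b), linked(b), linked(f)}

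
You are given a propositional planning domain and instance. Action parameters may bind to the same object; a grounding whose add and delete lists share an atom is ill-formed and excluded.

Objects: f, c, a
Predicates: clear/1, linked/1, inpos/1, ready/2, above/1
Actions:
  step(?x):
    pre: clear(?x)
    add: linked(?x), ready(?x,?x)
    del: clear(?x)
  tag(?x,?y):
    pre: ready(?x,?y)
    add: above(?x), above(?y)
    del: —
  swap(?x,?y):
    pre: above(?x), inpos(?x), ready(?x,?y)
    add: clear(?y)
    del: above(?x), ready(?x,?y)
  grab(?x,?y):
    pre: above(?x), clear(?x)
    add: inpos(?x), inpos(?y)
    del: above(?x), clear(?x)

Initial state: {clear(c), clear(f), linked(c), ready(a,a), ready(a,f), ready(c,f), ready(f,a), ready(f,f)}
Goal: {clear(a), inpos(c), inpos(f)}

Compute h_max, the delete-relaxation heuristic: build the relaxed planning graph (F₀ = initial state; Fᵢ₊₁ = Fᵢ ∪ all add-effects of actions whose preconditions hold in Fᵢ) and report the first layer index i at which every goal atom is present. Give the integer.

F0 = init (8 atoms)
F1 = F0 ∪ {above(a), above(c), above(f), linked(f), ready(c,c)}  (13 atoms)
F2 = F1 ∪ {inpos(a), inpos(c), inpos(f)}  (16 atoms)
F3 = F2 ∪ {clear(a)}  (17 atoms)
goal ⊆ F3  ⇒  h_max = 3

3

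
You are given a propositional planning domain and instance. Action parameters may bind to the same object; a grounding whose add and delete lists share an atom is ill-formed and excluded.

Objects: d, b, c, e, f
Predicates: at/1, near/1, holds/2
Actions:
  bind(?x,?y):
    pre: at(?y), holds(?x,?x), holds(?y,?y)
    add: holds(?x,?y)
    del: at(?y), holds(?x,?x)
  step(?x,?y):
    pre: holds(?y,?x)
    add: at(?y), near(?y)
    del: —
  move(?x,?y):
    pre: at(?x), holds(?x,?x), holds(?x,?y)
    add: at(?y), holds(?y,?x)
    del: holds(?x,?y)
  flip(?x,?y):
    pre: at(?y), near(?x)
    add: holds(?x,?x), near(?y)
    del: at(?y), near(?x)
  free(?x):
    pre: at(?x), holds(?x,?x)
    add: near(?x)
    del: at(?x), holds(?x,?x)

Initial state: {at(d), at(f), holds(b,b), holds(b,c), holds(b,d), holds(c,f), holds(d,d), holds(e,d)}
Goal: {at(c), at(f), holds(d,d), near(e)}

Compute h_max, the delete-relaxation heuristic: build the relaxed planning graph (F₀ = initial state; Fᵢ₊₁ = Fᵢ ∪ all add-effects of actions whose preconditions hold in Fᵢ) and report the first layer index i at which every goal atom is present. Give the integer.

1

F0 = init (8 atoms)
F1 = F0 ∪ {at(b), at(c), at(e), near(b), near(c), near(d), near(e)}  (15 atoms)
goal ⊆ F1  ⇒  h_max = 1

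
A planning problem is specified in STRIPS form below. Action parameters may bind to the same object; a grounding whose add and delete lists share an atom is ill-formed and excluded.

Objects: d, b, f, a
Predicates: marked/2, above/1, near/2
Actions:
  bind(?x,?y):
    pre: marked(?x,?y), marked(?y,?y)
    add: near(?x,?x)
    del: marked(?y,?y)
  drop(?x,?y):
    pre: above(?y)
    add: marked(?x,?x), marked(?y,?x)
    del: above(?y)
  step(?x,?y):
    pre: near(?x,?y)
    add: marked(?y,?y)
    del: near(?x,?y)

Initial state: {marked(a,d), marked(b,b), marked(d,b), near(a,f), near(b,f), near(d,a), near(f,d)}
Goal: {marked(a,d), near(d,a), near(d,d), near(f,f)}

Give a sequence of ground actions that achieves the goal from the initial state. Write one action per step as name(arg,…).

1. bind(d,b)  →  {marked(a,d), marked(d,b), near(a,f), near(b,f), near(d,a), near(d,d), near(f,d)}
2. step(b,f)  →  {marked(a,d), marked(d,b), marked(f,f), near(a,f), near(d,a), near(d,d), near(f,d)}
3. bind(f,f)  →  {marked(a,d), marked(d,b), near(a,f), near(d,a), near(d,d), near(f,d), near(f,f)}

bind(d,b); step(b,f); bind(f,f)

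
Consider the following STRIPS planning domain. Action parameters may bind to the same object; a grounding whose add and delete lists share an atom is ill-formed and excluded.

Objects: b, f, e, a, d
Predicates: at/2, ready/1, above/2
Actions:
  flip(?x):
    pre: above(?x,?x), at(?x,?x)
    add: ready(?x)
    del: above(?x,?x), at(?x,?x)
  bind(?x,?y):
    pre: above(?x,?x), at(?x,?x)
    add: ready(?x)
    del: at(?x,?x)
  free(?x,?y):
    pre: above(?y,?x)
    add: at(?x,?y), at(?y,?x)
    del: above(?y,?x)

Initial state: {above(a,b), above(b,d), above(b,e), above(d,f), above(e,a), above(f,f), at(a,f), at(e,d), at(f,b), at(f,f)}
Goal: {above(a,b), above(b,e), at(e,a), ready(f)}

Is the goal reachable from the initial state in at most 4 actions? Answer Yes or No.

1. flip(f)  →  {above(a,b), above(b,d), above(b,e), above(d,f), above(e,a), at(a,f), at(e,d), at(f,b), ready(f)}
2. free(a,e)  →  {above(a,b), above(b,d), above(b,e), above(d,f), at(a,e), at(a,f), at(e,a), at(e,d), at(f,b), ready(f)}
optimal plan length = 2; 2 ≤ 4

Yes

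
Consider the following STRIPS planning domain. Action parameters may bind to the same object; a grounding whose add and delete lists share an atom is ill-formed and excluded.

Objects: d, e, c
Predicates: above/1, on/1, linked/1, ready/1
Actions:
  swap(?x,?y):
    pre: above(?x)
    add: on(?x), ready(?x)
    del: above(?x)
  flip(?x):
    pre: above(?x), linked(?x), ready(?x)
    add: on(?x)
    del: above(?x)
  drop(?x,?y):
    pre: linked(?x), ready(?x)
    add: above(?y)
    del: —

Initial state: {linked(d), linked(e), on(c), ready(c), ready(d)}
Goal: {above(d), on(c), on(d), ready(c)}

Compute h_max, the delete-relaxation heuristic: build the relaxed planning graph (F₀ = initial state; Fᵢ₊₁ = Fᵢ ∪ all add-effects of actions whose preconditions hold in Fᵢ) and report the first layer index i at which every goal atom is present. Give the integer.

2

F0 = init (5 atoms)
F1 = F0 ∪ {above(c), above(d), above(e)}  (8 atoms)
F2 = F1 ∪ {on(d), on(e), ready(e)}  (11 atoms)
goal ⊆ F2  ⇒  h_max = 2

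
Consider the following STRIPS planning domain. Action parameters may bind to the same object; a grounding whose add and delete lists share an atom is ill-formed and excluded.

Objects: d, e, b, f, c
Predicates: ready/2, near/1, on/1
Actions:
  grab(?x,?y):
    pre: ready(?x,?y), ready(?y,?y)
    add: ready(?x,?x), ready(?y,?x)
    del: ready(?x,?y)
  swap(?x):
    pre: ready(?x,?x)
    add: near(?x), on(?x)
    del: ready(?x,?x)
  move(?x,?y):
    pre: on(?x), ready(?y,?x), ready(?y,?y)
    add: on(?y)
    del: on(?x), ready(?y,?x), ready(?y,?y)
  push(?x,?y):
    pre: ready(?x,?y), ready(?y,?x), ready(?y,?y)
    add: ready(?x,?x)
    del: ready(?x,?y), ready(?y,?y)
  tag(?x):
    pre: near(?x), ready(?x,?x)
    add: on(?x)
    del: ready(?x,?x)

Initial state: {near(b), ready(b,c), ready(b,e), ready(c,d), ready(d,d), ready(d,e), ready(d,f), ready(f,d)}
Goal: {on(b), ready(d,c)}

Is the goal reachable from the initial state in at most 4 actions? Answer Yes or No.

1. grab(c,d)  →  {near(b), ready(b,c), ready(b,e), ready(c,c), ready(d,c), ready(d,d), ready(d,e), ready(d,f), ready(f,d)}
2. grab(b,c)  →  {near(b), ready(b,b), ready(b,e), ready(c,b), ready(c,c), ready(d,c), ready(d,d), ready(d,e), ready(d,f), ready(f,d)}
3. swap(b)  →  {near(b), on(b), ready(b,e), ready(c,b), ready(c,c), ready(d,c), ready(d,d), ready(d,e), ready(d,f), ready(f,d)}
optimal plan length = 3; 3 ≤ 4

Yes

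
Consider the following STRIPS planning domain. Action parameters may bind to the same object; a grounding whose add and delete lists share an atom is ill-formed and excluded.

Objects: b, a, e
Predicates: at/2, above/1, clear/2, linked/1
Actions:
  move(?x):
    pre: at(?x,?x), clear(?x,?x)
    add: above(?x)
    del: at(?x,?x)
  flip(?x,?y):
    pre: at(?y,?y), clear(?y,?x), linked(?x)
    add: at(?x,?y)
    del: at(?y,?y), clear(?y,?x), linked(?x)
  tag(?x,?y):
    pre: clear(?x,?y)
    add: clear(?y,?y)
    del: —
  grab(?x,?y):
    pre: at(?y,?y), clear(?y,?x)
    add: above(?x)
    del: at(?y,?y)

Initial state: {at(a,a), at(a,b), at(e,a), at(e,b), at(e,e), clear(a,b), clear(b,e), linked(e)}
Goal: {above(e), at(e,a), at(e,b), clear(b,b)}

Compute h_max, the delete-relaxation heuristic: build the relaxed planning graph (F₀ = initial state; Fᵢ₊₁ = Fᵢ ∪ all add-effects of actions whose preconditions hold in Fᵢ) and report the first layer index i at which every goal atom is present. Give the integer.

2

F0 = init (8 atoms)
F1 = F0 ∪ {above(b), clear(b,b), clear(e,e)}  (11 atoms)
F2 = F1 ∪ {above(e)}  (12 atoms)
goal ⊆ F2  ⇒  h_max = 2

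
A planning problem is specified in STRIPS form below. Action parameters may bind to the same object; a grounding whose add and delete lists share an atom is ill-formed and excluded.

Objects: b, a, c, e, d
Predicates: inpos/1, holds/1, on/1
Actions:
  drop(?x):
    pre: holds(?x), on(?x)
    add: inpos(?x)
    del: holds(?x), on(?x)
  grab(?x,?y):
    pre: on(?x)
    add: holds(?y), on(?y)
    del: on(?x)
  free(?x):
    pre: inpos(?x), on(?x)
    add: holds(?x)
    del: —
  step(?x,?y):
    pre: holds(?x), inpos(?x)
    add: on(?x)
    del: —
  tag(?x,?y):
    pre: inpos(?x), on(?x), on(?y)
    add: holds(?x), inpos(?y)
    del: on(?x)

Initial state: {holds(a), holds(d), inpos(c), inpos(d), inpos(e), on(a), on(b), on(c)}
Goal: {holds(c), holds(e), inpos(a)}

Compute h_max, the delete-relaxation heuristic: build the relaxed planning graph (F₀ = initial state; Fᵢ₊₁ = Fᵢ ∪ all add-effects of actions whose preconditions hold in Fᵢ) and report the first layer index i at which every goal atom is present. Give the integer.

1

F0 = init (8 atoms)
F1 = F0 ∪ {holds(b), holds(c), holds(e), inpos(a), inpos(b), on(d), on(e)}  (15 atoms)
goal ⊆ F1  ⇒  h_max = 1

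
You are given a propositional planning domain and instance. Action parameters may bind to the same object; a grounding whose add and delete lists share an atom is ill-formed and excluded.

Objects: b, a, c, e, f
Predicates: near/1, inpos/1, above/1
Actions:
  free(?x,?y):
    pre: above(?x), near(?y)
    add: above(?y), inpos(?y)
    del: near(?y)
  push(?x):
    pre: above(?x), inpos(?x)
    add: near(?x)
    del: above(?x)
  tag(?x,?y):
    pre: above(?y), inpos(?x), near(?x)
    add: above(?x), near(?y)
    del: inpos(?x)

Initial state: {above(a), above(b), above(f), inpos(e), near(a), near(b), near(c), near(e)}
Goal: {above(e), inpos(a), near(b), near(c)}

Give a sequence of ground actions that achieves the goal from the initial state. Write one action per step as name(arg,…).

1. free(b,a)  →  {above(a), above(b), above(f), inpos(a), inpos(e), near(b), near(c), near(e)}
2. free(b,e)  →  {above(a), above(b), above(e), above(f), inpos(a), inpos(e), near(b), near(c)}

free(b,a); free(b,e)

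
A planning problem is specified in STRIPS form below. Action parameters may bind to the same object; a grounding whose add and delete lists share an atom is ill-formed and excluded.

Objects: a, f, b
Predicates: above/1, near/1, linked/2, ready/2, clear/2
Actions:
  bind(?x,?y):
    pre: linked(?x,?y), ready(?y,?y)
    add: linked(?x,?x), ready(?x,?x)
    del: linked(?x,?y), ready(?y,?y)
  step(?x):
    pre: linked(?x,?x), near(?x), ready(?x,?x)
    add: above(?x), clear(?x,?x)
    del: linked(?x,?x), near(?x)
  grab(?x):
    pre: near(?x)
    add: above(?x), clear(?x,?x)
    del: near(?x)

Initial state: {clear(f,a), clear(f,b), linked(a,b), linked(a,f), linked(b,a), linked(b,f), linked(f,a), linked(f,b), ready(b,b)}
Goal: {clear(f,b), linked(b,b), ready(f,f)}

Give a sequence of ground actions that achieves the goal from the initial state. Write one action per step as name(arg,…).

1. bind(a,b)  →  {clear(f,a), clear(f,b), linked(a,a), linked(a,f), linked(b,a), linked(b,f), linked(f,a), linked(f,b), ready(a,a)}
2. bind(b,a)  →  {clear(f,a), clear(f,b), linked(a,a), linked(a,f), linked(b,b), linked(b,f), linked(f,a), linked(f,b), ready(b,b)}
3. bind(f,b)  →  {clear(f,a), clear(f,b), linked(a,a), linked(a,f), linked(b,b), linked(b,f), linked(f,a), linked(f,f), ready(f,f)}

bind(a,b); bind(b,a); bind(f,b)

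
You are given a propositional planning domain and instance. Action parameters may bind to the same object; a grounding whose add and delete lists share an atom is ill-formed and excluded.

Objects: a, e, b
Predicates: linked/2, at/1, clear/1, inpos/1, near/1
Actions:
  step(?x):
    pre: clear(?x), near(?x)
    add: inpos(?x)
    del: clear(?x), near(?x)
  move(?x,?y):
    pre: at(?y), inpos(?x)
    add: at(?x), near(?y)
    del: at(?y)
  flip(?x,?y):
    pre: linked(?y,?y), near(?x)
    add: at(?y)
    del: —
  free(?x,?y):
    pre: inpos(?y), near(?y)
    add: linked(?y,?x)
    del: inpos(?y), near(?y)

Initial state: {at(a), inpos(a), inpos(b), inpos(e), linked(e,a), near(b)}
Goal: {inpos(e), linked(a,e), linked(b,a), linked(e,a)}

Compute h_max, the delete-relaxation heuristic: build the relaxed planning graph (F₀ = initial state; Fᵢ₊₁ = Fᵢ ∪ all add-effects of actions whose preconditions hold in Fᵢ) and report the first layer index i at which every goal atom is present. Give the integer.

F0 = init (6 atoms)
F1 = F0 ∪ {at(b), at(e), linked(b,a), linked(b,b), linked(b,e), near(a)}  (12 atoms)
F2 = F1 ∪ {linked(a,a), linked(a,b), linked(a,e), near(e)}  (16 atoms)
goal ⊆ F2  ⇒  h_max = 2

2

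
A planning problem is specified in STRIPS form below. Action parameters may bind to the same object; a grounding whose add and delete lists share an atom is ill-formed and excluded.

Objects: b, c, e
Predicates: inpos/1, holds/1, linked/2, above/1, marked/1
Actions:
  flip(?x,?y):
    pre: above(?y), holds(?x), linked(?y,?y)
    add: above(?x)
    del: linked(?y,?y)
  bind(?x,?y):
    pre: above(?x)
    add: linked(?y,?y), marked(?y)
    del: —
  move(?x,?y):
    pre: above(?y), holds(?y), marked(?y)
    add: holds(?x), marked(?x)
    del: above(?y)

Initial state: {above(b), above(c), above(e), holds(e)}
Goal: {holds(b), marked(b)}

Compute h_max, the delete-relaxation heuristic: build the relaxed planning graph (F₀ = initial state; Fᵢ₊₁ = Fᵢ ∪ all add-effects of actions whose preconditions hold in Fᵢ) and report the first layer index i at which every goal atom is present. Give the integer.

F0 = init (4 atoms)
F1 = F0 ∪ {linked(b,b), linked(c,c), linked(e,e), marked(b), marked(c), marked(e)}  (10 atoms)
F2 = F1 ∪ {holds(b), holds(c)}  (12 atoms)
goal ⊆ F2  ⇒  h_max = 2

2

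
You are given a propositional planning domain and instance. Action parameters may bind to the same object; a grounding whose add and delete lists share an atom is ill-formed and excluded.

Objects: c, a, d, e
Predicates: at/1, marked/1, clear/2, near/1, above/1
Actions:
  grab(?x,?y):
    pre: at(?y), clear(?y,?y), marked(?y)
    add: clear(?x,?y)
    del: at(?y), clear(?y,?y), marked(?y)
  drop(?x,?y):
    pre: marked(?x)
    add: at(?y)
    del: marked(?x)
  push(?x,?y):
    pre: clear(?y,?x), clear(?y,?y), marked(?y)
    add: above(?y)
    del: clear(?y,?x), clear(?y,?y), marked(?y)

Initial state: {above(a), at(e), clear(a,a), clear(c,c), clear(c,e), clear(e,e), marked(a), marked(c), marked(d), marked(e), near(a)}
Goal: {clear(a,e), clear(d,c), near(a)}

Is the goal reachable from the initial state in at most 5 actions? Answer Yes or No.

Yes

1. grab(a,e)  →  {above(a), clear(a,a), clear(a,e), clear(c,c), clear(c,e), marked(a), marked(c), marked(d), near(a)}
2. drop(a,c)  →  {above(a), at(c), clear(a,a), clear(a,e), clear(c,c), clear(c,e), marked(c), marked(d), near(a)}
3. grab(d,c)  →  {above(a), clear(a,a), clear(a,e), clear(c,e), clear(d,c), marked(d), near(a)}
optimal plan length = 3; 3 ≤ 5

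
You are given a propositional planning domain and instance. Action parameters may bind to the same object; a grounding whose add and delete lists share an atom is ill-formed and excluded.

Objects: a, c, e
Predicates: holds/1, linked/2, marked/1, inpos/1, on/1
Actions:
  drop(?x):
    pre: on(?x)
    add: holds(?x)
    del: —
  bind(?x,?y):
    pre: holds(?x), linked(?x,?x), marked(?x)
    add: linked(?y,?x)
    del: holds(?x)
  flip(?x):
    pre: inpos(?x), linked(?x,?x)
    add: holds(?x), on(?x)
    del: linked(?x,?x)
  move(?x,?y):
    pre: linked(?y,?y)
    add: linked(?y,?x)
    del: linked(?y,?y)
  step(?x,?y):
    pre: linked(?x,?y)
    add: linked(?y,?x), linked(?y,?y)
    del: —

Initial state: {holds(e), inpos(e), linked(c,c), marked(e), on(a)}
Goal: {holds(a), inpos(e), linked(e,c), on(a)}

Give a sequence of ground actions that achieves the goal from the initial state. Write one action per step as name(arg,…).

1. drop(a)  →  {holds(a), holds(e), inpos(e), linked(c,c), marked(e), on(a)}
2. move(e,c)  →  {holds(a), holds(e), inpos(e), linked(c,e), marked(e), on(a)}
3. step(c,e)  →  {holds(a), holds(e), inpos(e), linked(c,e), linked(e,c), linked(e,e), marked(e), on(a)}

drop(a); move(e,c); step(c,e)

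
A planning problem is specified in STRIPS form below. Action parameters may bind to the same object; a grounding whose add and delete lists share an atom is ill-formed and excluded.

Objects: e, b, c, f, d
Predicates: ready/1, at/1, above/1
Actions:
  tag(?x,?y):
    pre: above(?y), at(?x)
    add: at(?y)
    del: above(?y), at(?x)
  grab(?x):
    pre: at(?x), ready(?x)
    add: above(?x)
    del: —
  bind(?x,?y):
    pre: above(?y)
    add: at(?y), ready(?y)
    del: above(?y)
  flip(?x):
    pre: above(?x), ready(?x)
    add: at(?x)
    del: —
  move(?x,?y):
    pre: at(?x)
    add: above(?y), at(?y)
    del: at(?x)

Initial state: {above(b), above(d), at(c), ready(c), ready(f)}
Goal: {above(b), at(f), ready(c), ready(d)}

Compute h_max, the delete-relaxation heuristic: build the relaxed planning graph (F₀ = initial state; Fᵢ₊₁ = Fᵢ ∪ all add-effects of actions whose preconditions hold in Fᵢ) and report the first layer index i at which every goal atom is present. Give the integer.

1

F0 = init (5 atoms)
F1 = F0 ∪ {above(c), above(e), above(f), at(b), at(d), at(e), at(f), ready(b), ready(d)}  (14 atoms)
goal ⊆ F1  ⇒  h_max = 1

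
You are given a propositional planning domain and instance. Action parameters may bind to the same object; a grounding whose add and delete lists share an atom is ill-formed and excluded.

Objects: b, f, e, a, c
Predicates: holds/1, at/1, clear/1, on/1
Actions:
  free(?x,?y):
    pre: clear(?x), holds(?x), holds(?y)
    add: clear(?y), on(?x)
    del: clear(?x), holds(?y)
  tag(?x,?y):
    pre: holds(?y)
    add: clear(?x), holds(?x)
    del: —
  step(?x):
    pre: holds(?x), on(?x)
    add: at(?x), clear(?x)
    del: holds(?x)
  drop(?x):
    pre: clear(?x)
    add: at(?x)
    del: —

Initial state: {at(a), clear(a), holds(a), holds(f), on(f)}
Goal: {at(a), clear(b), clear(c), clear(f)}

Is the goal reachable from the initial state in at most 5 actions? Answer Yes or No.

Yes

1. free(a,f)  →  {at(a), clear(f), holds(a), on(a), on(f)}
2. tag(b,a)  →  {at(a), clear(b), clear(f), holds(a), holds(b), on(a), on(f)}
3. tag(c,b)  →  {at(a), clear(b), clear(c), clear(f), holds(a), holds(b), holds(c), on(a), on(f)}
optimal plan length = 3; 3 ≤ 5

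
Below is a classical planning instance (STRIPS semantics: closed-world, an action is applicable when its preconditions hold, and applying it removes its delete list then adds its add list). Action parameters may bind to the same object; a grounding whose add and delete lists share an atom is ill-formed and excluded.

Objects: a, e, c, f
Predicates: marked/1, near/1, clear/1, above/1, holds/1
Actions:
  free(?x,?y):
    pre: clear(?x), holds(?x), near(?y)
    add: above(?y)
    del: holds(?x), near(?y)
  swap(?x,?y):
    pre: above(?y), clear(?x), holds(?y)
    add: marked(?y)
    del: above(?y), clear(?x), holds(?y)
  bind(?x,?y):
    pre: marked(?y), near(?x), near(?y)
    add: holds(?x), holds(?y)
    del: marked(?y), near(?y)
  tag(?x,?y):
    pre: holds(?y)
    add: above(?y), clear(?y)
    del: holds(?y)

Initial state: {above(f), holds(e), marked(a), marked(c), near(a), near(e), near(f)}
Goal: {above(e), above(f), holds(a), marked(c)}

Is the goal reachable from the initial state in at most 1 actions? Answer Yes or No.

1. bind(a,a)  →  {above(f), holds(a), holds(e), marked(c), near(e), near(f)}
2. tag(a,e)  →  {above(e), above(f), clear(e), holds(a), marked(c), near(e), near(f)}
optimal plan length = 2; 2 > 1

No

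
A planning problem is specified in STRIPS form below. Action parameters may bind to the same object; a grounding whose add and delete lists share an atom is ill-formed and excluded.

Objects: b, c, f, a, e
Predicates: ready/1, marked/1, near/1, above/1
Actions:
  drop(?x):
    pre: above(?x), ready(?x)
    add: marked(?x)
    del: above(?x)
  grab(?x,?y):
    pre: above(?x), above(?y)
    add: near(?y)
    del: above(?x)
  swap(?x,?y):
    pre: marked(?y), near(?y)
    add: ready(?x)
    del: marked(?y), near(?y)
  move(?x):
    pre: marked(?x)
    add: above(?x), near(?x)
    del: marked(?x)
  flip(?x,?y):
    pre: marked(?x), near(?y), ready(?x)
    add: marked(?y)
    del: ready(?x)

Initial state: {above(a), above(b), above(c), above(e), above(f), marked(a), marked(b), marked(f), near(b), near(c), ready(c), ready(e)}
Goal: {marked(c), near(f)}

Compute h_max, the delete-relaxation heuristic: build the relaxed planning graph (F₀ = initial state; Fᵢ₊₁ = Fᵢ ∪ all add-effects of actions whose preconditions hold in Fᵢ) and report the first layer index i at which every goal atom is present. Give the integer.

1

F0 = init (12 atoms)
F1 = F0 ∪ {marked(c), marked(e), near(a), near(e), near(f), ready(a), ready(b), ready(f)}  (20 atoms)
goal ⊆ F1  ⇒  h_max = 1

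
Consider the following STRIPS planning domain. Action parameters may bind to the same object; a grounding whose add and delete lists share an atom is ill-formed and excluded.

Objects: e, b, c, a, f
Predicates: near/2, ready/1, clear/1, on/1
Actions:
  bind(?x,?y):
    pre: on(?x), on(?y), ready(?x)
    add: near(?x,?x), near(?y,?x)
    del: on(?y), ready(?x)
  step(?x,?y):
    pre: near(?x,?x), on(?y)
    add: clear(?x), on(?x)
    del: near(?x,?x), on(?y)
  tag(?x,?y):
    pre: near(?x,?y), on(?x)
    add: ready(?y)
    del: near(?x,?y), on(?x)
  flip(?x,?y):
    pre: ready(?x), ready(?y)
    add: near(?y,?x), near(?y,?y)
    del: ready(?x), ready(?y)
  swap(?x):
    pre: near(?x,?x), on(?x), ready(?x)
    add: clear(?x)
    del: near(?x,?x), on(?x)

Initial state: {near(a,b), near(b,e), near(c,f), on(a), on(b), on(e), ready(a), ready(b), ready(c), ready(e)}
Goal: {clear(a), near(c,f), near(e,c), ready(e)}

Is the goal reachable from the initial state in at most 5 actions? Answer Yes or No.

Yes

1. bind(a,a)  →  {near(a,a), near(a,b), near(b,e), near(c,f), on(b), on(e), ready(b), ready(c), ready(e)}
2. step(a,e)  →  {clear(a), near(a,b), near(b,e), near(c,f), on(a), on(b), ready(b), ready(c), ready(e)}
3. flip(c,e)  →  {clear(a), near(a,b), near(b,e), near(c,f), near(e,c), near(e,e), on(a), on(b), ready(b)}
4. tag(b,e)  →  {clear(a), near(a,b), near(c,f), near(e,c), near(e,e), on(a), ready(b), ready(e)}
optimal plan length = 4; 4 ≤ 5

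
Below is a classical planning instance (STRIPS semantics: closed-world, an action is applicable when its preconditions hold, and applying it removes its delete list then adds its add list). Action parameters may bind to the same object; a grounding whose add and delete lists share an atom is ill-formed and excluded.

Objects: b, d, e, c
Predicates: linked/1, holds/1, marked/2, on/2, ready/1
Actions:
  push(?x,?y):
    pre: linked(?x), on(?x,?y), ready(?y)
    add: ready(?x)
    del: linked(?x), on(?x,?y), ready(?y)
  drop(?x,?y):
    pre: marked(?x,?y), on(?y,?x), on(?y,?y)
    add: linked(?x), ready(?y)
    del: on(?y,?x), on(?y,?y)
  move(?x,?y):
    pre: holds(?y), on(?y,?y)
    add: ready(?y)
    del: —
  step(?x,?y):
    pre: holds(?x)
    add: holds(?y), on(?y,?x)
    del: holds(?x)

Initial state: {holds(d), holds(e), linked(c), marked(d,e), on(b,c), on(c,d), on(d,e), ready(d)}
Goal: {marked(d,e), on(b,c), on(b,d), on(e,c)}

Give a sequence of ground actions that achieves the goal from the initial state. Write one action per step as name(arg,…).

step(d,b); step(b,c); step(c,e)

1. step(d,b)  →  {holds(b), holds(e), linked(c), marked(d,e), on(b,c), on(b,d), on(c,d), on(d,e), ready(d)}
2. step(b,c)  →  {holds(c), holds(e), linked(c), marked(d,e), on(b,c), on(b,d), on(c,b), on(c,d), on(d,e), ready(d)}
3. step(c,e)  →  {holds(e), linked(c), marked(d,e), on(b,c), on(b,d), on(c,b), on(c,d), on(d,e), on(e,c), ready(d)}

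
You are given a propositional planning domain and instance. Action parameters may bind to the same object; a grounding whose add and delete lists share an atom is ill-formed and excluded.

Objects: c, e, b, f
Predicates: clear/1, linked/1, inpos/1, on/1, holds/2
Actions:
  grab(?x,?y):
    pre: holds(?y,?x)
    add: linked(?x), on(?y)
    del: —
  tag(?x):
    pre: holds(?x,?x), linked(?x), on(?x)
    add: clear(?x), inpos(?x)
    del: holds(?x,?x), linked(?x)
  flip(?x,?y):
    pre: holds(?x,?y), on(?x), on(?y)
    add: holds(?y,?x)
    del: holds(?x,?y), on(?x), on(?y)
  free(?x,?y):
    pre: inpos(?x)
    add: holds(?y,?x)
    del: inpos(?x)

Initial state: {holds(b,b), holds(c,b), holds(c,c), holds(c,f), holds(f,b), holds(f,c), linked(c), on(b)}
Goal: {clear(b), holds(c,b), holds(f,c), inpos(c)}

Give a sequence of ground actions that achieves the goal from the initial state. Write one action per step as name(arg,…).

1. grab(b,c)  →  {holds(b,b), holds(c,b), holds(c,c), holds(c,f), holds(f,b), holds(f,c), linked(b), linked(c), on(b), on(c)}
2. tag(c)  →  {clear(c), holds(b,b), holds(c,b), holds(c,f), holds(f,b), holds(f,c), inpos(c), linked(b), on(b), on(c)}
3. tag(b)  →  {clear(b), clear(c), holds(c,b), holds(c,f), holds(f,b), holds(f,c), inpos(b), inpos(c), on(b), on(c)}

grab(b,c); tag(c); tag(b)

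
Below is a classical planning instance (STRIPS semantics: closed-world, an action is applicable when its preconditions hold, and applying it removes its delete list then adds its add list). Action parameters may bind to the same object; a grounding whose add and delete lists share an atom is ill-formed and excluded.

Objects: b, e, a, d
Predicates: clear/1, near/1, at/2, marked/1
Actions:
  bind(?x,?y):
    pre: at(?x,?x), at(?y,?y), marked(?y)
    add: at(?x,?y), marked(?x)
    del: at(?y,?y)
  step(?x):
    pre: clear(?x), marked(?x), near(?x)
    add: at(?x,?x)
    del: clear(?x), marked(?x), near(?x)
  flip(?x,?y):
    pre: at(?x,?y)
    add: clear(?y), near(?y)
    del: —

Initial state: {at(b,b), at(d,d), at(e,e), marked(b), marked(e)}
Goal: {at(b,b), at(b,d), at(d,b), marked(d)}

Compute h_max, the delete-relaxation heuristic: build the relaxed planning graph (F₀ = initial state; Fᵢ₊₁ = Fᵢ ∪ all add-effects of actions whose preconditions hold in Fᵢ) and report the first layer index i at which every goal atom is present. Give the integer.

2

F0 = init (5 atoms)
F1 = F0 ∪ {at(b,e), at(d,b), at(d,e), at(e,b), clear(b), clear(d), clear(e), marked(d), near(b), near(d), near(e)}  (16 atoms)
F2 = F1 ∪ {at(b,d), at(e,d)}  (18 atoms)
goal ⊆ F2  ⇒  h_max = 2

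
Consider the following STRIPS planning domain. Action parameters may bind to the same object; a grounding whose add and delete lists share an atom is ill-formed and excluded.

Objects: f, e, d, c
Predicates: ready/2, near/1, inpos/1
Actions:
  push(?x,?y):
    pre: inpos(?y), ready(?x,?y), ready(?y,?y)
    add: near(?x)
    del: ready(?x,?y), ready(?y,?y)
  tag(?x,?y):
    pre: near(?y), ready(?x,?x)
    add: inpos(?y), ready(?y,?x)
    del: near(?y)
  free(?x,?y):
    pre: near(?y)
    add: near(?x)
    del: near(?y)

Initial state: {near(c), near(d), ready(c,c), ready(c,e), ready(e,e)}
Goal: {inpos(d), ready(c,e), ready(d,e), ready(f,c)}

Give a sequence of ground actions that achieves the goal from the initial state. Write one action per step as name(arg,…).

tag(e,d); free(f,c); tag(c,f)

1. tag(e,d)  →  {inpos(d), near(c), ready(c,c), ready(c,e), ready(d,e), ready(e,e)}
2. free(f,c)  →  {inpos(d), near(f), ready(c,c), ready(c,e), ready(d,e), ready(e,e)}
3. tag(c,f)  →  {inpos(d), inpos(f), ready(c,c), ready(c,e), ready(d,e), ready(e,e), ready(f,c)}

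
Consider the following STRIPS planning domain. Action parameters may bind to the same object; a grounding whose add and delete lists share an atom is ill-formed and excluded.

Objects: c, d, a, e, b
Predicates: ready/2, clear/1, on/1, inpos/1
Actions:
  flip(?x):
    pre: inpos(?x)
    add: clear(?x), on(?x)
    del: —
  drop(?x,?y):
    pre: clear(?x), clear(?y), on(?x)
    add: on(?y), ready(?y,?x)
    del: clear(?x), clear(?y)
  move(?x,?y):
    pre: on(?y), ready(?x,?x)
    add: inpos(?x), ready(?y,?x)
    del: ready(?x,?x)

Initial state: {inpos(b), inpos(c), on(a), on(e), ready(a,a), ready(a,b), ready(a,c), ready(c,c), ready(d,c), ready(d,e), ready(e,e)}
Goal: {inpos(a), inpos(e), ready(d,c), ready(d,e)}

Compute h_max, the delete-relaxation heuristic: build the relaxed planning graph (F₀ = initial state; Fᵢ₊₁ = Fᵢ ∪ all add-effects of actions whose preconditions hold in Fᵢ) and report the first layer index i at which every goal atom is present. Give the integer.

1

F0 = init (11 atoms)
F1 = F0 ∪ {clear(b), clear(c), inpos(a), inpos(e), on(b), on(c), ready(a,e), ready(e,a), ready(e,c)}  (20 atoms)
goal ⊆ F1  ⇒  h_max = 1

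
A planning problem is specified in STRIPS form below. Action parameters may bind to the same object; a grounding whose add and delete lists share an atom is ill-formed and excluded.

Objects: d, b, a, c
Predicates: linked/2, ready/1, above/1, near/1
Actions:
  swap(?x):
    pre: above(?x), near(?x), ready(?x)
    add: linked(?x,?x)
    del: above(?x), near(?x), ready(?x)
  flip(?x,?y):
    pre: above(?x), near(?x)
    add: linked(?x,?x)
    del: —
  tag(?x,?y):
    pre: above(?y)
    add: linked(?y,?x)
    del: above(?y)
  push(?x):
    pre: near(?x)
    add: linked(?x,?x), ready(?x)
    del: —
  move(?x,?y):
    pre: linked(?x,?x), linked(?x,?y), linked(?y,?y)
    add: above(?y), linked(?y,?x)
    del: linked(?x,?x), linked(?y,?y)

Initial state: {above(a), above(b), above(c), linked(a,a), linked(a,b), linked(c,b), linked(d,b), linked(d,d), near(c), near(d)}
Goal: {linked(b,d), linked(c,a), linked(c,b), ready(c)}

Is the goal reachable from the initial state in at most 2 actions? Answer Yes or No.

No

1. tag(d,b)  →  {above(a), above(c), linked(a,a), linked(a,b), linked(b,d), linked(c,b), linked(d,b), linked(d,d), near(c), near(d)}
2. tag(a,c)  →  {above(a), linked(a,a), linked(a,b), linked(b,d), linked(c,a), linked(c,b), linked(d,b), linked(d,d), near(c), near(d)}
3. push(c)  →  {above(a), linked(a,a), linked(a,b), linked(b,d), linked(c,a), linked(c,b), linked(c,c), linked(d,b), linked(d,d), near(c), near(d), ready(c)}
optimal plan length = 3; 3 > 2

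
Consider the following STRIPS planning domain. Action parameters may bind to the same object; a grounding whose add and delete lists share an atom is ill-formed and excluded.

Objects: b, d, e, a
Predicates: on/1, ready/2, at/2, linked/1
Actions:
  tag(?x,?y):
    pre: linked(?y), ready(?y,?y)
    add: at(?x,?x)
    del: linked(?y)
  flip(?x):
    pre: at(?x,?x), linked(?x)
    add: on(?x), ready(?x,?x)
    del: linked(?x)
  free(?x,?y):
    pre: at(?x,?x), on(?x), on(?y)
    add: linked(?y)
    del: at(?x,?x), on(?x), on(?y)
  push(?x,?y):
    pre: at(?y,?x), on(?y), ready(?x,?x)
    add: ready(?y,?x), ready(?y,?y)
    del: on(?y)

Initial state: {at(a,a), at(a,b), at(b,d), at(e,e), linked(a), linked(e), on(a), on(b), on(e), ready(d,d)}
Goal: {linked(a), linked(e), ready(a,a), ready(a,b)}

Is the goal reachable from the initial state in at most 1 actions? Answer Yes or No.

No

1. push(d,b)  →  {at(a,a), at(a,b), at(b,d), at(e,e), linked(a), linked(e), on(a), on(e), ready(b,b), ready(b,d), ready(d,d)}
2. push(b,a)  →  {at(a,a), at(a,b), at(b,d), at(e,e), linked(a), linked(e), on(e), ready(a,a), ready(a,b), ready(b,b), ready(b,d), ready(d,d)}
optimal plan length = 2; 2 > 1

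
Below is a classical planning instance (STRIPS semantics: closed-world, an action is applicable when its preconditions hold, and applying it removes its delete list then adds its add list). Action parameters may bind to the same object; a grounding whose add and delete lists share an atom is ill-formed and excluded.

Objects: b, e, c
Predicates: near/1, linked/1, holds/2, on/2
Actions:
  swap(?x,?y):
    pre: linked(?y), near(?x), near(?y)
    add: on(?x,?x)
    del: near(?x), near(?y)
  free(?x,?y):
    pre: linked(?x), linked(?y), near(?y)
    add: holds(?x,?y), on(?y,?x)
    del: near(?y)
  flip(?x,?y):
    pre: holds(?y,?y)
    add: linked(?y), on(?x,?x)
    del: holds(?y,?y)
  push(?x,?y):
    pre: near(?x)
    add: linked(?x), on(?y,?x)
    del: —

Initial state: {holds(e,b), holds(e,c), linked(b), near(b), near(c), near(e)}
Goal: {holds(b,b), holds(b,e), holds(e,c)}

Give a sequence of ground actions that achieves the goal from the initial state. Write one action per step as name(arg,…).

1. free(b,b)  →  {holds(b,b), holds(e,b), holds(e,c), linked(b), near(c), near(e), on(b,b)}
2. push(e,b)  →  {holds(b,b), holds(e,b), holds(e,c), linked(b), linked(e), near(c), near(e), on(b,b), on(b,e)}
3. free(b,e)  →  {holds(b,b), holds(b,e), holds(e,b), holds(e,c), linked(b), linked(e), near(c), on(b,b), on(b,e), on(e,b)}

free(b,b); push(e,b); free(b,e)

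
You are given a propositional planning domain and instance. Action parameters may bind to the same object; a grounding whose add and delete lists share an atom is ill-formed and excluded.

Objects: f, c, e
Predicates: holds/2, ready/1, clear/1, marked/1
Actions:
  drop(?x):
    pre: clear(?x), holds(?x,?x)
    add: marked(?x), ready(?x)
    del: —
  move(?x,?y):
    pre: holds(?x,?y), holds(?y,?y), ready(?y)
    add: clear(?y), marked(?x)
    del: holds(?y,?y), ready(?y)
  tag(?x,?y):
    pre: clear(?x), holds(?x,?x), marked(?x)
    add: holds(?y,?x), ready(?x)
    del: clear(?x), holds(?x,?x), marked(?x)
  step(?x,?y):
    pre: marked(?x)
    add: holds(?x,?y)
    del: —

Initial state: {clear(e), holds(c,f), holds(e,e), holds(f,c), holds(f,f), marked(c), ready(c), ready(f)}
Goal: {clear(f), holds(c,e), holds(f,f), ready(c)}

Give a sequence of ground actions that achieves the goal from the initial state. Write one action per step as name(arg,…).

1. move(f,f)  →  {clear(e), clear(f), holds(c,f), holds(e,e), holds(f,c), marked(c), marked(f), ready(c)}
2. step(f,f)  →  {clear(e), clear(f), holds(c,f), holds(e,e), holds(f,c), holds(f,f), marked(c), marked(f), ready(c)}
3. step(c,e)  →  {clear(e), clear(f), holds(c,e), holds(c,f), holds(e,e), holds(f,c), holds(f,f), marked(c), marked(f), ready(c)}

move(f,f); step(f,f); step(c,e)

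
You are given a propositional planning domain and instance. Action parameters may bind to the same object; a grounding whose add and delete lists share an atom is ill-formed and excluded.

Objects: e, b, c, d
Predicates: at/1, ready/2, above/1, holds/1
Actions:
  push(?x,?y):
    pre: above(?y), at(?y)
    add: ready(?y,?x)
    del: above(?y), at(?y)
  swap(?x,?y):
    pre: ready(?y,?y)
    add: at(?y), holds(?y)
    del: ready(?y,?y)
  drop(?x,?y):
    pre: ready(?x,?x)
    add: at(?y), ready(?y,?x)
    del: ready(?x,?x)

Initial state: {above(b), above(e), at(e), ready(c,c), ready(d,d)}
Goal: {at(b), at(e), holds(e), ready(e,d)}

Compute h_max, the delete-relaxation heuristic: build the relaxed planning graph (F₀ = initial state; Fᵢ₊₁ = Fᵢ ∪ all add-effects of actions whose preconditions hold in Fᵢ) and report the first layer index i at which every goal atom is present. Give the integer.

2

F0 = init (5 atoms)
F1 = F0 ∪ {at(b), at(c), at(d), holds(c), holds(d), ready(b,c), ready(b,d), ready(c,d), ready(d,c), ready(e,b), ready(e,c), ready(e,d), ready(e,e)}  (18 atoms)
F2 = F1 ∪ {holds(e), ready(b,b), ready(b,e), ready(c,e), ready(d,e)}  (23 atoms)
goal ⊆ F2  ⇒  h_max = 2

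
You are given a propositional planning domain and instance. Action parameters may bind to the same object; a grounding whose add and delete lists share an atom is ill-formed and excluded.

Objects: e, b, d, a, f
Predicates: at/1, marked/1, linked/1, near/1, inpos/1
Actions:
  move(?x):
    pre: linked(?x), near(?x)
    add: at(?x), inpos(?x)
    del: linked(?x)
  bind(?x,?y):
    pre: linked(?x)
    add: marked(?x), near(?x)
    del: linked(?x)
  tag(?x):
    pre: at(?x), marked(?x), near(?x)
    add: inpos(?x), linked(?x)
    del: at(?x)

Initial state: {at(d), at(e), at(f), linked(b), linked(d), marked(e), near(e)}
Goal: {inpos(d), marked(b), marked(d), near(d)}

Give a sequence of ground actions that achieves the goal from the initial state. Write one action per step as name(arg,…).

1. bind(b,e)  →  {at(d), at(e), at(f), linked(d), marked(b), marked(e), near(b), near(e)}
2. bind(d,e)  →  {at(d), at(e), at(f), marked(b), marked(d), marked(e), near(b), near(d), near(e)}
3. tag(d)  →  {at(e), at(f), inpos(d), linked(d), marked(b), marked(d), marked(e), near(b), near(d), near(e)}

bind(b,e); bind(d,e); tag(d)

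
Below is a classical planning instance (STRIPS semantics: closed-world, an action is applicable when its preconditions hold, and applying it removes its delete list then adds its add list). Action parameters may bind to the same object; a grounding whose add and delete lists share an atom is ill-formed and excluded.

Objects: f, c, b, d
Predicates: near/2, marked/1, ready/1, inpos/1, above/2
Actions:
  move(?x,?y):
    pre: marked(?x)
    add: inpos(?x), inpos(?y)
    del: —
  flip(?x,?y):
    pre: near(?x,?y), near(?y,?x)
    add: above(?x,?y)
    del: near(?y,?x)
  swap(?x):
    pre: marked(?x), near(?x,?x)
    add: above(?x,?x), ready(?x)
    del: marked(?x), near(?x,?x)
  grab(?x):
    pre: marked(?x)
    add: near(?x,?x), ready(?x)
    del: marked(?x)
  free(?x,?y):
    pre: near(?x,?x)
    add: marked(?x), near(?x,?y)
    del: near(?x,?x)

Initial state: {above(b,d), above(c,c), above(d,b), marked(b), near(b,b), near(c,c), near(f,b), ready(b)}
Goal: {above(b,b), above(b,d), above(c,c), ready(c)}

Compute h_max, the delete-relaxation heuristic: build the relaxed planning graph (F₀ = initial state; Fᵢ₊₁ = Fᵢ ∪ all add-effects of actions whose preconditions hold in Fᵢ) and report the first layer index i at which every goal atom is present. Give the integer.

2

F0 = init (8 atoms)
F1 = F0 ∪ {above(b,b), inpos(b), inpos(c), inpos(d), inpos(f), marked(c), near(b,c), near(b,d), near(b,f), near(c,b), near(c,d), near(c,f)}  (20 atoms)
F2 = F1 ∪ {above(b,c), above(b,f), above(c,b), above(f,b), ready(c)}  (25 atoms)
goal ⊆ F2  ⇒  h_max = 2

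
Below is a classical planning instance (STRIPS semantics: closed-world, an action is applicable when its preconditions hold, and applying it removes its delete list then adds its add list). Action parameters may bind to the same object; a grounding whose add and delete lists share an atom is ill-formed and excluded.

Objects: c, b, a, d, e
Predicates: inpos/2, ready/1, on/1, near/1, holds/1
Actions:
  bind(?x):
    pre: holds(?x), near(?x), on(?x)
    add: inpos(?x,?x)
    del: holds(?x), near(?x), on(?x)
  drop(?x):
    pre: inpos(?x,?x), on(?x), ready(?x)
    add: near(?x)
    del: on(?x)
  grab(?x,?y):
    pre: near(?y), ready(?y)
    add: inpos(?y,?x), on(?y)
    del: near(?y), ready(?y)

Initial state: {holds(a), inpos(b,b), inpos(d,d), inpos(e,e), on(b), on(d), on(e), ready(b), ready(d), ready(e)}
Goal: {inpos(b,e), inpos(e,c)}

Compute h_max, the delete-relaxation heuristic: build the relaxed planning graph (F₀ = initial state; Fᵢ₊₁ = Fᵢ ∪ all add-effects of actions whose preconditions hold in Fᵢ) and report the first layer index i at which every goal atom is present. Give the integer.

2

F0 = init (10 atoms)
F1 = F0 ∪ {near(b), near(d), near(e)}  (13 atoms)
F2 = F1 ∪ {inpos(b,a), inpos(b,c), inpos(b,d), inpos(b,e), inpos(d,a), inpos(d,b), inpos(d,c), inpos(d,e), inpos(e,a), inpos(e,b), inpos(e,c), inpos(e,d)}  (25 atoms)
goal ⊆ F2  ⇒  h_max = 2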